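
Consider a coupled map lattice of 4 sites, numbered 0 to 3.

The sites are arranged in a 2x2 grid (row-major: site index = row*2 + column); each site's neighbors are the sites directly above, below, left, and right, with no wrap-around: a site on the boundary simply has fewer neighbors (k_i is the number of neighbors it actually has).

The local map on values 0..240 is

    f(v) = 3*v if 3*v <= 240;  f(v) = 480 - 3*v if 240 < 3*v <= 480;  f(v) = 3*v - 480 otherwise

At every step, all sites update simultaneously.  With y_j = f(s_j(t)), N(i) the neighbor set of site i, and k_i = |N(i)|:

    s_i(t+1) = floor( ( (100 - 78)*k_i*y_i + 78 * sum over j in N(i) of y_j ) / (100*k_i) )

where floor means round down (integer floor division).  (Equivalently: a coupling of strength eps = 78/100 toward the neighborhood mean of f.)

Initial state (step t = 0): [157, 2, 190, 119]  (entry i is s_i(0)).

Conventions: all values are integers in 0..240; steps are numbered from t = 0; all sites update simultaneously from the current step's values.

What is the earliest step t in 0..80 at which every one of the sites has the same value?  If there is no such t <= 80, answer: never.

Simulating step by step:
t=0: [157, 2, 190, 119]  (not all equal)
t=1: [39, 52, 71, 64]  (not all equal)
t=2: [169, 154, 167, 186]  (not all equal)
t=3: [21, 44, 45, 32]  (not all equal)
t=4: [117, 91, 91, 125]  (not all equal)
t=5: [189, 136, 136, 184]  (not all equal)
t=6: [75, 77, 77, 72]  (not all equal)
t=7: [229, 222, 222, 227]  (not all equal)
t=8: [190, 200, 200, 189]  (not all equal)
t=9: [113, 95, 95, 112]  (not all equal)
t=10: [183, 154, 154, 183]  (not all equal)
t=11: [29, 57, 57, 29]  (not all equal)
t=12: [152, 105, 105, 152]  (not all equal)
t=13: [133, 55, 55, 133]  (not all equal)
t=14: [146, 99, 99, 146]  (not all equal)
t=15: [151, 73, 73, 151]  (not all equal)
t=16: [176, 69, 69, 176]  (not all equal)
t=17: [172, 82, 82, 172]  (not all equal)
t=18: [190, 79, 79, 190]  (not all equal)
t=19: [204, 122, 122, 204]  (not all equal)
t=20: [117, 128, 128, 117]  (not all equal)
t=21: [103, 121, 121, 103]  (not all equal)
t=22: [128, 159, 159, 128]  (not all equal)
t=23: [23, 75, 75, 23]  (not all equal)
t=24: [190, 103, 103, 190]  (not all equal)
t=25: [153, 107, 107, 153]  (not all equal)
t=26: [128, 51, 51, 128]  (not all equal)
t=27: [140, 108, 108, 140]  (not all equal)
t=28: [134, 81, 81, 134]  (not all equal)
t=29: [202, 112, 112, 202]  (not all equal)
t=30: [140, 129, 129, 140]  (not all equal)
t=31: [85, 67, 67, 85]  (not all equal)
t=32: [206, 219, 219, 206]  (not all equal)
t=33: [168, 146, 146, 168]  (not all equal)
t=34: [38, 27, 27, 38]  (not all equal)
t=35: [88, 106, 106, 88]  (not all equal)
t=36: [173, 204, 204, 173]  (not all equal)
t=37: [111, 59, 59, 111]  (not all equal)
t=38: [170, 153, 153, 170]  (not all equal)
t=39: [22, 28, 28, 22]  (not all equal)
t=40: [80, 69, 69, 80]  (not all equal)
t=41: [214, 232, 232, 214]  (not all equal)
t=42: [204, 173, 173, 204]  (not all equal)
t=43: [59, 111, 111, 59]  (not all equal)
t=44: [153, 170, 170, 153]  (not all equal)
t=45: [28, 22, 22, 28]  (not all equal)
t=46: [69, 80, 80, 69]  (not all equal)
t=47: [232, 214, 214, 232]  (not all equal)
t=48: [173, 204, 204, 173]  (not all equal)

Answer: never
Key observation: The state at step 36 reappears at step 48 — the system is in a cycle of period 12 from step 36 on.  No step 0..48 is synchronized, and the cycle repeats forever, so no step up to 80 (or ever) has all sites equal.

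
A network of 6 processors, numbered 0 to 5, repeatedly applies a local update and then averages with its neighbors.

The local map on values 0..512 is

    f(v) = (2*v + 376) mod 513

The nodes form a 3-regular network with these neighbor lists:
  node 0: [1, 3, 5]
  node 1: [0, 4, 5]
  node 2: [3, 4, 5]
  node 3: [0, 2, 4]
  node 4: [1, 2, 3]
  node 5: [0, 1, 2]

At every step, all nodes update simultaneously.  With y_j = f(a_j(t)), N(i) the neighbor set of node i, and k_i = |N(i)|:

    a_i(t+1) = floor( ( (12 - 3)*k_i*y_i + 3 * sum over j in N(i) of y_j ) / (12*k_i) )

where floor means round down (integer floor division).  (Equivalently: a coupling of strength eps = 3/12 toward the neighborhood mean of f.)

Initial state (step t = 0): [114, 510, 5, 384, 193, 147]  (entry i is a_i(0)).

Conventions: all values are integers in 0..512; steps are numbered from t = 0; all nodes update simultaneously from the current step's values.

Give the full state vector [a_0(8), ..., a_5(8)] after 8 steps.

Simulating step by step:
t=0: [114, 510, 5, 384, 193, 147]
t=1: [122, 318, 333, 149, 259, 188]
t=2: [155, 434, 77, 162, 342, 231]
t=3: [190, 207, 58, 158, 60, 277]
t=4: [255, 304, 460, 236, 451, 397]
t=5: [358, 417, 263, 325, 278, 200]
t=6: [86, 200, 348, 72, 362, 250]
t=7: [79, 236, 71, 18, 81, 300]
t=8: [116, 293, 78, 313, 81, 377]

Answer: [116, 293, 78, 313, 81, 377]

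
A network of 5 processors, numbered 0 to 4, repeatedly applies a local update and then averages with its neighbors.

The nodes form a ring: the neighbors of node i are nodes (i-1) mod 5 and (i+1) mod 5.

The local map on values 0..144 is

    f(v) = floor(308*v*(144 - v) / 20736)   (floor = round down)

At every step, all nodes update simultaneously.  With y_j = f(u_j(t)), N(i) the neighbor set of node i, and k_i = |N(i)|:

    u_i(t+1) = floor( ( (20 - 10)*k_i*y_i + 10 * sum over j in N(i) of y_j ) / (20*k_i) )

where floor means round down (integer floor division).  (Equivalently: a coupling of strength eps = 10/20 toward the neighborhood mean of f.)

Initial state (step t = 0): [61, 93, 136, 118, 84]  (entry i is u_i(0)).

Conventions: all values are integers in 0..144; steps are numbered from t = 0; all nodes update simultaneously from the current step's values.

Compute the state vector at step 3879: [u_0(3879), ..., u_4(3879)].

Answer: [76, 76, 76, 76, 76]
Key observation: The state at step 4, [76, 76, 76, 76, 76], reappears at step 5: the system is in a cycle of period 1 from step 4 on.  Therefore the state at step 3879 equals the state at step 4 + ((3879 - 4) mod 1) = 4, which is [76, 76, 76, 76, 76].

Derivation:
t=0: [61, 93, 136, 118, 84]
t=1: [73, 57, 36, 45, 67]
t=2: [75, 69, 63, 66, 73]
t=3: [76, 75, 75, 75, 76]
t=4: [76, 76, 76, 76, 76]
t=5: [76, 76, 76, 76, 76]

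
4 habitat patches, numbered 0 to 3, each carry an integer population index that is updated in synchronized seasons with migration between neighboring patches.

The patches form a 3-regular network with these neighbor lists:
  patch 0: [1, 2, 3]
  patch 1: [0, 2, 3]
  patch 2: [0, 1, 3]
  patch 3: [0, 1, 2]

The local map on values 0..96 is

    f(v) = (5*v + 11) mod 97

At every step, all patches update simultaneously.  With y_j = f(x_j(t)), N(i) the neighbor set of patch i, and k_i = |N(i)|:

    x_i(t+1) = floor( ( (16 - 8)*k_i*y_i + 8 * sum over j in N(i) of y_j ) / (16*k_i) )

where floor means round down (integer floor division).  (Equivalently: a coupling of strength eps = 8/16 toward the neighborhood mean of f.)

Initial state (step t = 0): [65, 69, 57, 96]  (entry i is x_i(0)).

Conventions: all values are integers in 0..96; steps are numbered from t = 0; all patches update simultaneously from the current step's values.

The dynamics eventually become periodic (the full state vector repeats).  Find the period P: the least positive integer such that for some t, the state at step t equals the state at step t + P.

Answer: 22
Key observation: The state at step 124, [36, 35, 36, 35], reappears at step 146 — and no state repeats earlier — so the cycle the system enters has period 22.

Derivation:
t=0: [65, 69, 57, 96]
t=1: [35, 41, 21, 22]
t=2: [55, 33, 32, 33]
t=3: [84, 80, 78, 80]
t=4: [31, 24, 21, 24]
t=5: [49, 37, 32, 37]
t=6: [44, 24, 48, 24]
t=7: [39, 38, 46, 38]
t=8: [16, 14, 27, 14]
t=9: [80, 77, 66, 77]
t=10: [22, 17, 31, 17]
t=11: [55, 79, 70, 79]
t=12: [63, 39, 56, 39]
t=13: [21, 13, 9, 13]
t=14: [44, 63, 56, 63]
t=15: [30, 29, 17, 29]
t=16: [67, 66, 78, 66]
t=17: [46, 44, 32, 44]
t=18: [48, 44, 57, 44]
t=19: [41, 35, 24, 35]
t=20: [46, 68, 50, 68]
t=21: [54, 59, 61, 59]
t=22: [52, 28, 32, 28]
t=23: [68, 61, 67, 61]
t=24: [47, 35, 45, 35]
t=25: [62, 75, 59, 75]
t=26: [49, 70, 44, 70]
t=27: [60, 63, 52, 63]
t=28: [34, 39, 53, 39]
t=29: [59, 35, 59, 35]
t=30: [39, 64, 39, 64]
t=31: [21, 30, 21, 30]
t=32: [34, 49, 34, 49]
t=33: [76, 69, 76, 69]
t=34: [23, 44, 23, 44]
t=35: [31, 34, 31, 34]
t=36: [74, 79, 74, 79]
t=37: [66, 42, 66, 42]
t=38: [42, 34, 42, 34]
t=39: [46, 65, 46, 65]
t=40: [46, 45, 46, 45]
t=41: [45, 43, 45, 43]
t=42: [38, 35, 38, 35]
t=43: [34, 61, 34, 61]
t=44: [64, 44, 64, 44]
t=45: [39, 38, 39, 38]
t=46: [10, 8, 10, 8]
t=47: [57, 54, 57, 54]
t=48: [32, 59, 32, 59]
t=49: [54, 34, 54, 34]
t=50: [86, 85, 86, 85]
t=51: [51, 49, 51, 49]
t=52: [68, 65, 68, 65]
t=53: [55, 50, 55, 50]
t=54: [83, 75, 83, 75]
t=55: [57, 76, 57, 76]
t=56: [4, 3, 4, 3]
t=57: [29, 27, 29, 27]
t=58: [55, 52, 55, 52]
t=59: [87, 82, 87, 82]
t=60: [49, 41, 49, 41]
t=61: [48, 35, 48, 35]
t=62: [67, 78, 67, 78]
t=63: [41, 27, 41, 27]
t=64: [31, 40, 31, 40]
t=65: [51, 34, 51, 34]
t=66: [76, 80, 76, 80]
t=67: [9, 16, 9, 16]
t=68: [67, 79, 67, 79]
t=69: [42, 30, 42, 30]
t=70: [39, 51, 39, 51]
t=71: [32, 52, 32, 52]
t=72: [75, 76, 75, 76]
t=73: [64, 33, 64, 33]
t=74: [53, 66, 53, 66]
t=75: [71, 60, 71, 60]
t=76: [56, 38, 56, 38]
t=77: [2, 4, 2, 4]
t=78: [24, 27, 24, 27]
t=79: [39, 44, 39, 44]
t=80: [20, 28, 20, 28]
t=81: [27, 40, 27, 40]
t=82: [38, 27, 38, 27]
t=83: [21, 35, 21, 35]
t=84: [42, 65, 42, 65]
t=85: [33, 39, 33, 39]
t=86: [56, 34, 56, 34]
t=87: [28, 56, 28, 56]
t=88: [36, 18, 36, 18]
t=89: [64, 34, 64, 34]
t=90: [54, 69, 54, 69]
t=91: [79, 72, 79, 72]
t=92: [38, 59, 38, 59]
t=93: [9, 12, 9, 12]
t=94: [61, 66, 61, 66]
t=95: [33, 41, 33, 41]
t=96: [60, 41, 60, 41]
t=97: [20, 21, 20, 21]
t=98: [15, 17, 15, 17]
t=99: [89, 92, 89, 92]
t=100: [73, 78, 73, 78]
t=101: [61, 37, 61, 37]
t=102: [17, 9, 17, 9]
t=103: [82, 69, 82, 69]
t=104: [43, 54, 43, 54]
t=105: [50, 68, 50, 68]
t=106: [64, 62, 64, 62]
t=107: [36, 33, 36, 33]
t=108: [89, 84, 89, 84]
t=109: [59, 51, 59, 51]
t=110: [34, 53, 34, 53]
t=111: [83, 82, 83, 82]
t=112: [36, 34, 36, 34]
t=113: [90, 87, 90, 87]
t=114: [68, 63, 68, 63]
t=115: [51, 43, 51, 43]
t=116: [58, 45, 58, 45]
t=117: [20, 31, 20, 31]
t=118: [32, 50, 32, 50]
t=119: [71, 69, 71, 69]
t=120: [71, 68, 71, 68]
t=121: [70, 65, 70, 65]
t=122: [61, 53, 61, 53]
t=123: [44, 63, 44, 63]
t=124: [36, 35, 36, 35]
t=125: [92, 90, 92, 90]
t=126: [79, 76, 79, 76]
t=127: [13, 8, 13, 8]
t=128: [67, 59, 67, 59]
t=129: [41, 28, 41, 28]
t=130: [32, 43, 32, 43]
t=131: [60, 46, 60, 46]
t=132: [29, 38, 29, 38]
t=133: [41, 24, 41, 24]
t=134: [26, 30, 26, 30]
t=135: [50, 57, 50, 57]
t=136: [46, 25, 46, 25]
t=137: [44, 41, 44, 41]
t=138: [32, 27, 32, 27]
t=139: [65, 57, 65, 57]
t=140: [31, 18, 31, 18]
t=141: [47, 25, 47, 25]
t=142: [47, 43, 47, 43]
t=143: [45, 38, 45, 38]
t=144: [30, 18, 30, 18]
t=145: [44, 24, 44, 24]
t=146: [36, 35, 36, 35]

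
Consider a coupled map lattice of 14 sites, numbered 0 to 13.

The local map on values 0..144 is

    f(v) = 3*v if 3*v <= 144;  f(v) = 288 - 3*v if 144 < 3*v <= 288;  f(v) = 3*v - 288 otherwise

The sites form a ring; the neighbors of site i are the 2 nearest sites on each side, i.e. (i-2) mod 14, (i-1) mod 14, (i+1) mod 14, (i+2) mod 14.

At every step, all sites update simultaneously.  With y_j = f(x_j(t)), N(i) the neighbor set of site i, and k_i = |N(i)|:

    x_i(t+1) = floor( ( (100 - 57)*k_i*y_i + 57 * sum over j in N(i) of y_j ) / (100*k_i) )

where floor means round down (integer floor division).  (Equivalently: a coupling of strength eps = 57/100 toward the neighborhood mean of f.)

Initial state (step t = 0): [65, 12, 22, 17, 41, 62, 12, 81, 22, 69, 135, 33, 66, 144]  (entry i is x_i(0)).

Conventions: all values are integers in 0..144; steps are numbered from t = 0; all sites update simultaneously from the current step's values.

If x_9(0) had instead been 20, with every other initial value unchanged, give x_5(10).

Answer: x_5(10) = 99
Key observation: This trace re-runs the system from the modified initial state.

Derivation:
t=0: [65, 12, 22, 17, 41, 62, 12, 81, 22, 20, 135, 33, 66, 144]
t=1: [87, 65, 71, 68, 89, 80, 63, 56, 65, 72, 95, 101, 103, 107]
t=2: [43, 71, 64, 69, 52, 66, 82, 96, 81, 63, 29, 24, 20, 36]
t=3: [103, 91, 100, 90, 100, 75, 56, 39, 51, 71, 76, 81, 82, 94]
t=4: [19, 14, 14, 22, 35, 65, 98, 106, 111, 83, 68, 45, 36, 20]
t=5: [60, 50, 56, 68, 74, 69, 41, 38, 42, 58, 82, 99, 94, 74]
t=6: [93, 113, 108, 93, 86, 89, 108, 112, 110, 90, 54, 36, 34, 65]
t=7: [44, 42, 29, 23, 27, 26, 35, 37, 50, 53, 92, 94, 91, 78]
t=8: [96, 102, 95, 82, 83, 85, 103, 111, 110, 93, 46, 32, 35, 62]
t=9: [32, 28, 15, 31, 30, 35, 31, 34, 48, 49, 95, 91, 93, 75]
t=10: [69, 78, 71, 86, 86, 99, 102, 112, 110, 98, 45, 37, 29, 56]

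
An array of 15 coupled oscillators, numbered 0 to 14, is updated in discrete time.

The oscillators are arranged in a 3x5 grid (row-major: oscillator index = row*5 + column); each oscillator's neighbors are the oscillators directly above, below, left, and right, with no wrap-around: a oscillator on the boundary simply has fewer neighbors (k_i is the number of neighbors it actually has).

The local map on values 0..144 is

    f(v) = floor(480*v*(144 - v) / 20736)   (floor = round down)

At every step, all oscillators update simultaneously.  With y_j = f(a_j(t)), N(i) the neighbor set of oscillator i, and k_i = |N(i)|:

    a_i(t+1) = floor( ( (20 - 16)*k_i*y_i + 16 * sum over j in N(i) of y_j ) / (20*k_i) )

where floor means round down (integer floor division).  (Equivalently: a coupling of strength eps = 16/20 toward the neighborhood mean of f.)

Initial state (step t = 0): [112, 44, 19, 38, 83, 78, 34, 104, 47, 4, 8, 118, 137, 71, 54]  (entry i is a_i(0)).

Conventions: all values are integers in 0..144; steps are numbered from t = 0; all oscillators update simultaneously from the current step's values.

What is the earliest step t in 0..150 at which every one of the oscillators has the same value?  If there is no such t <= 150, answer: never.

Answer: 6
Key observation: Synchronization is absorbing here: once all oscillators are equal they stay equal, and step 6 is the first all-equal step.

Derivation:
t=0: [112, 44, 19, 38, 83, 78, 34, 104, 47, 4, 8, 118, 137, 71, 54]  (not all equal)
t=1: [104, 79, 88, 92, 65, 75, 94, 72, 85, 91, 81, 49, 80, 87, 74]  (not all equal)
t=2: [114, 108, 115, 114, 112, 109, 114, 115, 114, 116, 114, 113, 114, 116, 113]  (not all equal)
t=3: [87, 80, 81, 79, 78, 80, 83, 78, 77, 79, 83, 79, 77, 78, 76]  (not all equal)
t=4: [117, 116, 118, 118, 118, 116, 118, 118, 118, 118, 117, 117, 118, 119, 118]  (not all equal)
t=5: [74, 72, 72, 71, 71, 72, 73, 71, 70, 71, 73, 71, 70, 70, 69]  (not all equal)
t=6: [119, 119, 119, 119, 119, 119, 119, 119, 119, 119, 119, 119, 119, 119, 119]  (all equal)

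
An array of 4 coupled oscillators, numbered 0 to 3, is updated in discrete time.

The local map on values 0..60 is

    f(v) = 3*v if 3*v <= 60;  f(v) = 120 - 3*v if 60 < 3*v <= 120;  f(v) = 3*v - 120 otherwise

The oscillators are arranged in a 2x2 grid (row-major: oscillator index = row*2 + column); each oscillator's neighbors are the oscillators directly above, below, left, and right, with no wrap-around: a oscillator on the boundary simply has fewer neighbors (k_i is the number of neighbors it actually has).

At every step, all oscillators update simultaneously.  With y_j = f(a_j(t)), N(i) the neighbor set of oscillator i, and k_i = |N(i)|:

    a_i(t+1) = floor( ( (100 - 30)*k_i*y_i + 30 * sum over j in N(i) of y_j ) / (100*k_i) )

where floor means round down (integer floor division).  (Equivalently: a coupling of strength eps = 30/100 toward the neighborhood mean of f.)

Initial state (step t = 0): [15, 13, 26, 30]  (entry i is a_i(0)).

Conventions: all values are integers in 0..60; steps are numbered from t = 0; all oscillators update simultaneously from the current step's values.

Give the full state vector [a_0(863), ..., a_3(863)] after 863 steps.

Answer: [41, 36, 36, 41]
Key observation: The state at step 21, [34, 37, 37, 34], reappears at step 33: the system is in a cycle of period 12 from step 21 on.  Therefore the state at step 863 equals the state at step 21 + ((863 - 21) mod 12) = 23, which is [41, 36, 36, 41].

Derivation:
t=0: [15, 13, 26, 30]
t=1: [43, 38, 40, 33]
t=2: [7, 8, 4, 15]
t=3: [20, 26, 18, 36]
t=4: [56, 40, 48, 22]
t=5: [37, 15, 32, 41]
t=6: [16, 33, 18, 12]
t=7: [44, 27, 50, 36]
t=8: [18, 30, 24, 18]
t=9: [49, 37, 49, 49]
t=10: [24, 14, 27, 24]
t=11: [45, 43, 41, 45]
t=12: [12, 10, 6, 12]
t=13: [32, 31, 23, 32]
t=14: [28, 26, 42, 28]
t=15: [32, 40, 15, 32]
t=16: [23, 7, 38, 23]
t=17: [39, 30, 19, 39]
t=18: [15, 21, 40, 15]
t=19: [40, 53, 13, 40]
t=20: [11, 27, 27, 11]
t=21: [34, 37, 37, 34]
t=22: [15, 11, 11, 15]
t=23: [41, 36, 36, 41]
t=24: [5, 9, 9, 5]
t=25: [18, 23, 23, 18]
t=26: [53, 51, 51, 53]
t=27: [37, 34, 34, 37]
t=28: [11, 15, 15, 11]
t=29: [36, 41, 41, 36]
t=30: [9, 5, 5, 9]
t=31: [23, 18, 18, 23]
t=32: [51, 53, 53, 51]
t=33: [34, 37, 37, 34]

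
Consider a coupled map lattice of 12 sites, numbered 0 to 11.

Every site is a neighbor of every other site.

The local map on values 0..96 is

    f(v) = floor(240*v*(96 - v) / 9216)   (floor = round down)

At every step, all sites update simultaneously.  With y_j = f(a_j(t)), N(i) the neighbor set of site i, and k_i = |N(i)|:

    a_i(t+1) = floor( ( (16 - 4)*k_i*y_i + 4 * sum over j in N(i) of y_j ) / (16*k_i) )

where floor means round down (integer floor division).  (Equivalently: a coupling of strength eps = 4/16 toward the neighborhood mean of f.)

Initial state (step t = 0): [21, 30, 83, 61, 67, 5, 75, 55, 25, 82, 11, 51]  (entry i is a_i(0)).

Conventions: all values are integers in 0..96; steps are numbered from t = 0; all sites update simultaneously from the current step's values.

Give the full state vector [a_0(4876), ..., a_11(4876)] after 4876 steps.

Answer: [57, 57, 57, 57, 57, 57, 57, 57, 57, 57, 57, 57]
Key observation: The state at step 4, [57, 57, 57, 57, 57, 57, 57, 57, 57, 57, 57, 57], reappears at step 5: the system is in a cycle of period 1 from step 4 on.  Therefore the state at step 4876 equals the state at step 4 + ((4876 - 4) mod 1) = 4, which is [57, 57, 57, 57, 57, 57, 57, 57, 57, 57, 57, 57].

Derivation:
t=0: [21, 30, 83, 61, 67, 5, 75, 55, 25, 82, 11, 51]
t=1: [41, 48, 31, 51, 47, 19, 41, 53, 44, 32, 28, 54]
t=2: [57, 58, 52, 57, 57, 42, 57, 57, 57, 53, 50, 57]
t=3: [57, 57, 58, 57, 57, 58, 57, 57, 57, 58, 58, 57]
t=4: [57, 57, 57, 57, 57, 57, 57, 57, 57, 57, 57, 57]
t=5: [57, 57, 57, 57, 57, 57, 57, 57, 57, 57, 57, 57]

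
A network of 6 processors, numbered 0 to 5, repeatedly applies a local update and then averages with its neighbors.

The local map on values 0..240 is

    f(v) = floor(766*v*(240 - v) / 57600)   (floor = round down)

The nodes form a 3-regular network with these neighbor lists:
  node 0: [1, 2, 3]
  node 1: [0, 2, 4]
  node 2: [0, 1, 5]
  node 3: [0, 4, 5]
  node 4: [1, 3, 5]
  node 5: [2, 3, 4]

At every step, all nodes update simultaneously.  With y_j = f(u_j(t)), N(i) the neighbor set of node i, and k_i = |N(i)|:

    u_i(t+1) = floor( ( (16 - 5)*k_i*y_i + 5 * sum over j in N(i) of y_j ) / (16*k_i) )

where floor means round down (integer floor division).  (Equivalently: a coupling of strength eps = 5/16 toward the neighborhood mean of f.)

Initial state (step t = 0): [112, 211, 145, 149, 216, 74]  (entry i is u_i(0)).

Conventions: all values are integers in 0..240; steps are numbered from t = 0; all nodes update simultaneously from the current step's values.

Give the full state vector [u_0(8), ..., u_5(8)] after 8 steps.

Simulating step by step:
t=0: [112, 211, 145, 149, 216, 74]
t=1: [176, 101, 171, 167, 90, 156]
t=2: [154, 178, 160, 163, 177, 171]
t=3: [171, 151, 166, 164, 150, 157]
t=4: [159, 174, 164, 166, 176, 171]
t=5: [167, 155, 163, 161, 151, 156]
t=6: [164, 173, 167, 169, 176, 173]
t=7: [162, 155, 160, 158, 151, 154]
t=8: [169, 174, 170, 172, 176, 175]

Answer: [169, 174, 170, 172, 176, 175]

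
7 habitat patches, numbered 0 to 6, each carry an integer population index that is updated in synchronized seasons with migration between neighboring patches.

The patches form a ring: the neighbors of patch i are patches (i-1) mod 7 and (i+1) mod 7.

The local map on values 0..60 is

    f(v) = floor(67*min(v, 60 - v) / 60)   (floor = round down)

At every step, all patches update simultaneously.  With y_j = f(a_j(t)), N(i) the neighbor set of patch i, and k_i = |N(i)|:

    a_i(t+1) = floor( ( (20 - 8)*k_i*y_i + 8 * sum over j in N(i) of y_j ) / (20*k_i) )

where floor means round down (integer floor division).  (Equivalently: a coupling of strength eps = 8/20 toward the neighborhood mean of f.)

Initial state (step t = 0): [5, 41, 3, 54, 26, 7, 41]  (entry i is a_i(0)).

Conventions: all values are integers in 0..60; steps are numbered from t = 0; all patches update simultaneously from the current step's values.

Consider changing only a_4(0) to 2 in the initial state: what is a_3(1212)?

Simulating step by step:
t=0: [5, 41, 3, 54, 2, 7, 41]
t=1: [11, 14, 7, 4, 3, 8, 15]
t=2: [13, 12, 8, 4, 4, 8, 13]
t=3: [13, 12, 8, 4, 4, 8, 12]
t=4: [13, 12, 8, 4, 4, 8, 12]

Answer: a_3(1212) = 4
Key observation: The state at step 3, [13, 12, 8, 4, 4, 8, 12], reappears at step 4: the system is in a cycle of period 1 from step 3 on.  Therefore the state at step 1212 equals the state at step 3 + ((1212 - 3) mod 1) = 3, which is [13, 12, 8, 4, 4, 8, 12].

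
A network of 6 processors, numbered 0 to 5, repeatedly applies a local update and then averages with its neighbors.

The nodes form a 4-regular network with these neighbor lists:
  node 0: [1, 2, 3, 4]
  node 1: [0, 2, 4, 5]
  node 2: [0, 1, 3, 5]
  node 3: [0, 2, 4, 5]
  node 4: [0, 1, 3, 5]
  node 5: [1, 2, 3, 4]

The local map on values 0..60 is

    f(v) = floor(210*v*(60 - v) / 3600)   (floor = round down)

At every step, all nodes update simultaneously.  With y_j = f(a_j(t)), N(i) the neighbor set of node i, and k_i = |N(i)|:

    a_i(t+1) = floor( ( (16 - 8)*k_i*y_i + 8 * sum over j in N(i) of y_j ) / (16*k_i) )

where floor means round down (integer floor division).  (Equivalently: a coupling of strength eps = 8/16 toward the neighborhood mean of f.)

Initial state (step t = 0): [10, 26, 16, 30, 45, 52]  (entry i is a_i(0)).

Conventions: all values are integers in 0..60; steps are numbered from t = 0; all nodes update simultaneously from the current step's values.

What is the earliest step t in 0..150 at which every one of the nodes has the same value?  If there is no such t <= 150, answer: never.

Answer: 4
Key observation: Synchronization is absorbing here: once all nodes are equal they stay equal, and step 4 is the first all-equal step.

Derivation:
t=0: [10, 26, 16, 30, 45, 52]  (not all equal)
t=1: [37, 42, 40, 42, 39, 34]  (not all equal)
t=2: [47, 46, 46, 46, 47, 48]  (not all equal)
t=3: [35, 36, 36, 36, 35, 34]  (not all equal)
t=4: [50, 50, 50, 50, 50, 50]  (all equal)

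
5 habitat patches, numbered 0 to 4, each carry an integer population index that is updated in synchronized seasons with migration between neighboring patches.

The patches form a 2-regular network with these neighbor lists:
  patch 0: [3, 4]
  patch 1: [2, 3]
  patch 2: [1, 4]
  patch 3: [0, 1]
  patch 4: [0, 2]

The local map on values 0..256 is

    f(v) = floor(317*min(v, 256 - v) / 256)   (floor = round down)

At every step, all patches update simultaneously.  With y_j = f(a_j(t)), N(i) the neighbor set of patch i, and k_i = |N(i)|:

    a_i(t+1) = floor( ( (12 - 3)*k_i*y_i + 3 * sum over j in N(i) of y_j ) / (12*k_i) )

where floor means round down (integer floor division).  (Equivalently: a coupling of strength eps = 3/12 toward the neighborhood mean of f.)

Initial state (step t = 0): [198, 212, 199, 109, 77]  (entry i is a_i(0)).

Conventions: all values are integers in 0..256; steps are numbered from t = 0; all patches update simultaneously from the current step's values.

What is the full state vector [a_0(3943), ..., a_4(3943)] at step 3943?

Answer: [126, 125, 123, 127, 125]
Key observation: The state at step 17, [124, 125, 127, 123, 126], reappears at step 21: the system is in a cycle of period 4 from step 17 on.  Therefore the state at step 3943 equals the state at step 17 + ((3943 - 17) mod 4) = 19, which is [126, 125, 123, 127, 125].

Derivation:
t=0: [198, 212, 199, 109, 77]
t=1: [81, 66, 71, 116, 88]
t=2: [106, 89, 88, 129, 104]
t=3: [133, 115, 110, 147, 125]
t=4: [150, 140, 139, 137, 151]
t=5: [132, 143, 142, 144, 131]
t=6: [151, 139, 142, 140, 152]
t=7: [131, 143, 139, 141, 129]
t=8: [152, 140, 145, 143, 155]
t=9: [129, 141, 136, 138, 126]
t=10: [155, 143, 148, 146, 155]
t=11: [126, 137, 132, 135, 126]
t=12: [155, 148, 152, 149, 155]
t=13: [125, 132, 128, 131, 125]
t=14: [154, 153, 156, 153, 154]
t=15: [126, 126, 123, 126, 125]
t=16: [155, 155, 152, 156, 154]
t=17: [124, 125, 127, 123, 126]
t=18: [153, 154, 156, 152, 155]
t=19: [126, 125, 123, 127, 125]
t=20: [155, 154, 152, 156, 154]
t=21: [124, 125, 127, 123, 126]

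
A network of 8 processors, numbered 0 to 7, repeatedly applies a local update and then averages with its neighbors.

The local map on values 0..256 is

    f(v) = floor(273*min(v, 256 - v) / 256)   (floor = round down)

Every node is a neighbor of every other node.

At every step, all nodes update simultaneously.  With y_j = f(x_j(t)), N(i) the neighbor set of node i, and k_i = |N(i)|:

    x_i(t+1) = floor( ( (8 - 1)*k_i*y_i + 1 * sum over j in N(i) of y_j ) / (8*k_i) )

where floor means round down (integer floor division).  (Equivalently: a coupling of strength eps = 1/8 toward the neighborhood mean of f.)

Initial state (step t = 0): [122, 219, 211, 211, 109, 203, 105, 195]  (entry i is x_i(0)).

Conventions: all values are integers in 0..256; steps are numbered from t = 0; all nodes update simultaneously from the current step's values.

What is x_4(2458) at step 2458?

Answer: x_4(2458) = 131
Key observation: The state at step 17, [133, 133, 133, 133, 133, 133, 133, 133], reappears at step 19: the system is in a cycle of period 2 from step 17 on.  Therefore the state at step 2458 equals the state at step 17 + ((2458 - 17) mod 2) = 18, which is [131, 131, 131, 131, 131, 131, 131, 131].

Derivation:
t=0: [122, 219, 211, 211, 109, 203, 105, 195]
t=1: [122, 44, 51, 51, 110, 58, 106, 66]
t=2: [122, 50, 57, 57, 111, 63, 108, 71]
t=3: [123, 57, 63, 63, 113, 69, 110, 76]
t=4: [125, 64, 70, 70, 115, 75, 113, 82]
t=5: [127, 71, 76, 76, 118, 81, 116, 88]
t=6: [129, 78, 83, 83, 121, 87, 119, 93]
t=7: [130, 86, 90, 90, 125, 93, 123, 99]
t=8: [130, 93, 97, 97, 129, 100, 128, 105]
t=9: [131, 101, 104, 104, 132, 107, 133, 111]
t=10: [131, 108, 111, 111, 130, 114, 129, 118]
t=11: [131, 116, 118, 118, 132, 121, 133, 124]
t=12: [132, 123, 125, 125, 131, 128, 130, 131]
t=13: [132, 131, 133, 133, 133, 135, 133, 133]
t=14: [131, 132, 131, 131, 131, 129, 131, 131]
t=15: [133, 132, 133, 133, 133, 134, 133, 133]
t=16: [131, 131, 131, 131, 131, 130, 131, 131]
t=17: [133, 133, 133, 133, 133, 133, 133, 133]
t=18: [131, 131, 131, 131, 131, 131, 131, 131]
t=19: [133, 133, 133, 133, 133, 133, 133, 133]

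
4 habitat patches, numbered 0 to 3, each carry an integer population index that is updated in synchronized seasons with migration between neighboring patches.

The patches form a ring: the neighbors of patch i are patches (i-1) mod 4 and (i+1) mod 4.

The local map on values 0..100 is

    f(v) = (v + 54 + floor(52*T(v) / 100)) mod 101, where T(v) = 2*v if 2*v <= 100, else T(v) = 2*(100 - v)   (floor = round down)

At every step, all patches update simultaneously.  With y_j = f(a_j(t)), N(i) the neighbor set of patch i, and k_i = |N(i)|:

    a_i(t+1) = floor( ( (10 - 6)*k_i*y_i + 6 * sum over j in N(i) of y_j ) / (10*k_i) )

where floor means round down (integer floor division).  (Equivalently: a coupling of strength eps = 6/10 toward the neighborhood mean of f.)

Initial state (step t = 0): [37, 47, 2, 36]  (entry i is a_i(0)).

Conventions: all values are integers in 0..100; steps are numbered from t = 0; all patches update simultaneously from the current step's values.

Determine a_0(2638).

Answer: a_0(2638) = 54
Key observation: The state at step 6, [54, 54, 54, 54], reappears at step 7: the system is in a cycle of period 1 from step 6 on.  Therefore the state at step 2638 equals the state at step 6 + ((2638 - 6) mod 1) = 6, which is [54, 54, 54, 54].

Derivation:
t=0: [37, 47, 2, 36]
t=1: [33, 45, 45, 36]
t=2: [29, 36, 38, 29]
t=3: [16, 23, 23, 17]
t=4: [90, 95, 96, 91]
t=5: [53, 53, 53, 53]
t=6: [54, 54, 54, 54]
t=7: [54, 54, 54, 54]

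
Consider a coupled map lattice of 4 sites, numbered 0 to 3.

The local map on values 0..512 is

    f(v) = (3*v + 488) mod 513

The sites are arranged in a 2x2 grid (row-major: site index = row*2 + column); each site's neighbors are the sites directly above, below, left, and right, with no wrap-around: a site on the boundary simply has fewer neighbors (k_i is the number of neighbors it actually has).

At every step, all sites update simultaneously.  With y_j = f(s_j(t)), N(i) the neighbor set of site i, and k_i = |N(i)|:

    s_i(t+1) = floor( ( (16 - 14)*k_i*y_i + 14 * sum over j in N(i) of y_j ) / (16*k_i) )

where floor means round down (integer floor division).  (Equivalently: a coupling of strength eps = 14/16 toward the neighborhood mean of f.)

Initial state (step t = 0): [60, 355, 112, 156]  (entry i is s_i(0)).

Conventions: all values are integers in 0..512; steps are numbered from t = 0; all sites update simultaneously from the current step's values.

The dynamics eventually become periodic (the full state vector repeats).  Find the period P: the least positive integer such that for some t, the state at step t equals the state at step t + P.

Answer: 24
Key observation: The state at step 90, [200, 110, 110, 200], reappears at step 114 — and no state repeats earlier — so the cycle the system enters has period 24.

Derivation:
t=0: [60, 355, 112, 156]
t=1: [161, 263, 300, 197]
t=2: [325, 254, 268, 274]
t=3: [269, 343, 348, 249]
t=4: [469, 270, 272, 462]
t=5: [285, 336, 337, 282]
t=6: [452, 332, 332, 451]
t=7: [438, 322, 322, 438]
t=8: [407, 283, 283, 407]
t=9: [293, 187, 187, 293]
t=10: [62, 301, 301, 62]
t=11: [339, 186, 186, 339]
t=12: [77, 421, 421, 77]
t=13: [211, 206, 206, 211]
t=14: [81, 93, 93, 81]
t=15: [249, 222, 222, 249]
t=16: [138, 198, 198, 138]
t=17: [97, 347, 347, 97]
t=18: [473, 295, 295, 473]
t=19: [349, 365, 365, 349]
t=20: [102, 450, 450, 102]
t=21: [296, 283, 283, 296]
t=22: [315, 345, 345, 315]
t=23: [485, 418, 418, 485]
t=24: [228, 378, 378, 228]
t=25: [90, 138, 138, 90]
t=26: [371, 263, 263, 371]
t=27: [227, 85, 85, 227]
t=28: [219, 153, 153, 219]
t=29: [394, 158, 158, 394]
t=30: [409, 170, 170, 409]
t=31: [446, 214, 214, 446]
t=32: [126, 264, 264, 126]
t=33: [266, 340, 340, 266]
t=34: [454, 287, 287, 454]
t=35: [321, 312, 312, 321]
t=36: [401, 421, 421, 401]
t=37: [204, 159, 159, 204]
t=38: [404, 121, 121, 404]
t=39: [315, 183, 183, 315]
t=40: [60, 357, 357, 60]
t=41: [36, 138, 138, 36]
t=42: [350, 121, 121, 350]
t=43: [359, 490, 490, 359]
t=44: [369, 75, 75, 369]
t=45: [182, 74, 74, 182]
t=46: [173, 31, 31, 173]
t=47: [121, 440, 440, 121]
t=48: [277, 329, 329, 277]
t=49: [429, 312, 312, 429]
t=50: [377, 256, 256, 377]
t=51: [211, 98, 98, 211]
t=52: [247, 116, 116, 247]
t=53: [308, 218, 218, 308]
t=54: [149, 352, 352, 149]
t=55: [57, 369, 369, 57]
t=56: [67, 134, 134, 67]
t=57: [351, 201, 201, 351]
t=58: [57, 9, 9, 57]
t=59: [20, 128, 128, 20]
t=60: [318, 75, 75, 318]
t=61: [227, 389, 389, 227]
t=62: [119, 139, 139, 119]
t=63: [384, 339, 339, 384]
t=64: [431, 148, 148, 431]
t=65: [396, 264, 264, 396]
t=66: [239, 151, 151, 239]
t=67: [396, 210, 210, 396]
t=68: [97, 131, 131, 97]
t=69: [355, 278, 278, 355]
t=70: [260, 49, 49, 260]
t=71: [137, 227, 227, 137]
t=72: [173, 355, 355, 173]
t=73: [74, 434, 434, 74]
t=74: [244, 203, 203, 244]
t=75: [86, 178, 178, 86]
t=76: [474, 267, 267, 474]
t=77: [276, 357, 357, 276]
t=78: [53, 256, 256, 53]
t=79: [218, 146, 146, 218]
t=80: [375, 153, 153, 375]
t=81: [389, 119, 119, 389]
t=82: [305, 143, 143, 305]
t=83: [400, 380, 380, 400]
t=84: [96, 141, 141, 96]
t=85: [381, 279, 279, 381]
t=86: [273, 117, 117, 273]
t=87: [320, 286, 286, 320]
t=88: [332, 409, 409, 332]
t=89: [211, 422, 422, 211]
t=90: [200, 110, 110, 200]
t=91: [274, 92, 92, 274]
t=92: [255, 279, 279, 255]
t=93: [290, 236, 236, 290]
t=94: [190, 311, 311, 190]
t=95: [349, 77, 77, 349]
t=96: [243, 471, 471, 243]
t=97: [340, 212, 212, 340]
t=98: [146, 434, 434, 146]
t=99: [271, 392, 392, 271]
t=100: [143, 256, 256, 143]
t=101: [251, 382, 382, 251]
t=102: [110, 200, 200, 110]
t=103: [92, 274, 274, 92]
t=104: [279, 255, 255, 279]
t=105: [236, 290, 290, 236]
t=106: [311, 190, 190, 311]
t=107: [77, 349, 349, 77]
t=108: [471, 243, 243, 471]
t=109: [212, 340, 340, 212]
t=110: [434, 146, 146, 434]
t=111: [392, 271, 271, 392]
t=112: [256, 143, 143, 256]
t=113: [382, 251, 251, 382]
t=114: [200, 110, 110, 200]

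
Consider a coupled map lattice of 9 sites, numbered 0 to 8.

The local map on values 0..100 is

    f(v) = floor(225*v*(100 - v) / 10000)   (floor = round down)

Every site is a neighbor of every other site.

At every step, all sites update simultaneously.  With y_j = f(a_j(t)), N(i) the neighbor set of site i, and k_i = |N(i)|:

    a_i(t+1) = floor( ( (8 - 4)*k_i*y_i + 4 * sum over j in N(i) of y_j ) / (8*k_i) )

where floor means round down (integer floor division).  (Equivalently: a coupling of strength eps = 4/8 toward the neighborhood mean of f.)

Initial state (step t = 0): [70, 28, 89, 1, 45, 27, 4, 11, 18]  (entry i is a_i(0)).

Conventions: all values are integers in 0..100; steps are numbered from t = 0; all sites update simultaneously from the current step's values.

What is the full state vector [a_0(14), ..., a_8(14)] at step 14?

Answer: [55, 55, 55, 55, 55, 55, 55, 55, 55]

Derivation:
t=0: [70, 28, 89, 1, 45, 27, 4, 11, 18]
t=1: [37, 37, 27, 18, 41, 36, 20, 27, 31]
t=2: [48, 48, 45, 40, 49, 48, 41, 45, 46]
t=3: [55, 55, 55, 54, 55, 55, 54, 55, 55]
t=4: [55, 55, 55, 55, 55, 55, 55, 55, 55]
t=5: [55, 55, 55, 55, 55, 55, 55, 55, 55]
t=6: [55, 55, 55, 55, 55, 55, 55, 55, 55]
t=7: [55, 55, 55, 55, 55, 55, 55, 55, 55]
t=8: [55, 55, 55, 55, 55, 55, 55, 55, 55]
t=9: [55, 55, 55, 55, 55, 55, 55, 55, 55]
t=10: [55, 55, 55, 55, 55, 55, 55, 55, 55]
t=11: [55, 55, 55, 55, 55, 55, 55, 55, 55]
t=12: [55, 55, 55, 55, 55, 55, 55, 55, 55]
t=13: [55, 55, 55, 55, 55, 55, 55, 55, 55]
t=14: [55, 55, 55, 55, 55, 55, 55, 55, 55]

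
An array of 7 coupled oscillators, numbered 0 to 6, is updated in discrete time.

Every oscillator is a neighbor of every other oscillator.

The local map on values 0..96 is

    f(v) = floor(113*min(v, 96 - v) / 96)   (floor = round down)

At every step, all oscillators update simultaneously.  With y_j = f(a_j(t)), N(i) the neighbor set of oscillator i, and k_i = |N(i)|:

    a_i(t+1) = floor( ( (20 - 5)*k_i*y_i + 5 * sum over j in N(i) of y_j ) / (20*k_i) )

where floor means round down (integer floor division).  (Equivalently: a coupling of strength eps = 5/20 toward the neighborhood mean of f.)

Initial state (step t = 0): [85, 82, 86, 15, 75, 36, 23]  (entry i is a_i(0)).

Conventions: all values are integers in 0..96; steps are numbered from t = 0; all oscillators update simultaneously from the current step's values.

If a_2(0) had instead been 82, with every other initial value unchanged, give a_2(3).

Answer: a_2(3) = 25
Key observation: This trace re-runs the system from the modified initial state.

Derivation:
t=0: [85, 82, 82, 15, 75, 36, 23]
t=1: [14, 17, 17, 18, 23, 36, 25]
t=2: [18, 21, 21, 22, 26, 37, 27]
t=3: [23, 25, 25, 25, 29, 38, 30]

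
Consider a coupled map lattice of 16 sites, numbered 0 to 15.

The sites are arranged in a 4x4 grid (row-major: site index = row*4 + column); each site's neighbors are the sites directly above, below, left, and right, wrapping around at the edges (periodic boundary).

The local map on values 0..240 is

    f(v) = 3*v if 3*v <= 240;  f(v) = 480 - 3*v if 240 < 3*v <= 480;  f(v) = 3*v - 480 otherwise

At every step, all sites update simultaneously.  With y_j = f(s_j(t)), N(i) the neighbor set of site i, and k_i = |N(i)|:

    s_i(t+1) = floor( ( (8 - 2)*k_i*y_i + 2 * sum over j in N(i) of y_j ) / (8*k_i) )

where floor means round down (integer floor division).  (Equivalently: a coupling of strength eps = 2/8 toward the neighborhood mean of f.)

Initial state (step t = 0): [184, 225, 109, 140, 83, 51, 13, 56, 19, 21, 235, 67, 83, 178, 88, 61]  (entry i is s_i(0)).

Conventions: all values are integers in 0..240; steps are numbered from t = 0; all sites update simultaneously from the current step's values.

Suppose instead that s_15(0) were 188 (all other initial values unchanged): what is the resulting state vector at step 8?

Answer: [178, 110, 114, 142, 176, 40, 81, 111, 95, 35, 63, 94, 94, 55, 105, 102]
Key observation: This trace re-runs the system from the modified initial state.

Derivation:
t=0: [184, 225, 109, 140, 83, 51, 13, 56, 19, 21, 235, 67, 83, 178, 88, 188]
t=1: [98, 173, 146, 74, 201, 147, 72, 159, 88, 77, 201, 184, 189, 84, 194, 107]
t=2: [168, 60, 67, 190, 120, 67, 174, 41, 194, 211, 131, 85, 114, 199, 111, 149]
t=3: [51, 168, 179, 91, 118, 181, 69, 122, 116, 146, 100, 190, 120, 126, 137, 62]
t=4: [144, 41, 74, 187, 123, 72, 181, 124, 122, 61, 160, 105, 125, 92, 84, 169]
t=5: [62, 135, 197, 86, 113, 192, 81, 107, 120, 170, 39, 139, 103, 192, 199, 56]
t=6: [177, 86, 123, 205, 140, 102, 207, 160, 115, 49, 115, 82, 163, 96, 118, 161]
t=7: [64, 199, 122, 111, 67, 166, 132, 35, 129, 150, 141, 192, 30, 175, 122, 33]
t=8: [178, 110, 114, 142, 176, 40, 81, 111, 95, 35, 63, 94, 94, 55, 105, 102]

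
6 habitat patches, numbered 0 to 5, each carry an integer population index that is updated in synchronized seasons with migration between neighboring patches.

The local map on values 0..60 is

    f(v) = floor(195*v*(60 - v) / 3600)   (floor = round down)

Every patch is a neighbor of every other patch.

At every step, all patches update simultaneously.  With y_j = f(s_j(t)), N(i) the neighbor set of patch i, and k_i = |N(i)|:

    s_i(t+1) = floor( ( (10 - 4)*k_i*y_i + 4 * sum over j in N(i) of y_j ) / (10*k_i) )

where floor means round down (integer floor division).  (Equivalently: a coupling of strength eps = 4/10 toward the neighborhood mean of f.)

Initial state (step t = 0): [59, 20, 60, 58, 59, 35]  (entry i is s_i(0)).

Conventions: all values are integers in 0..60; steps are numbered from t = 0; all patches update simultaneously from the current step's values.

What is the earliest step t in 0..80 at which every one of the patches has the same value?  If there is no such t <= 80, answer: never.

Answer: 6
Key observation: Synchronization is absorbing here: once all patches are equal they stay equal, and step 6 is the first all-equal step.

Derivation:
t=0: [59, 20, 60, 58, 59, 35]  (not all equal)
t=1: [9, 30, 8, 11, 9, 32]  (not all equal)
t=2: [28, 40, 27, 30, 28, 40]  (not all equal)
t=3: [47, 44, 47, 47, 47, 44]  (not all equal)
t=4: [33, 36, 33, 33, 33, 36]  (not all equal)
t=5: [47, 46, 47, 47, 47, 46]  (not all equal)
t=6: [33, 33, 33, 33, 33, 33]  (all equal)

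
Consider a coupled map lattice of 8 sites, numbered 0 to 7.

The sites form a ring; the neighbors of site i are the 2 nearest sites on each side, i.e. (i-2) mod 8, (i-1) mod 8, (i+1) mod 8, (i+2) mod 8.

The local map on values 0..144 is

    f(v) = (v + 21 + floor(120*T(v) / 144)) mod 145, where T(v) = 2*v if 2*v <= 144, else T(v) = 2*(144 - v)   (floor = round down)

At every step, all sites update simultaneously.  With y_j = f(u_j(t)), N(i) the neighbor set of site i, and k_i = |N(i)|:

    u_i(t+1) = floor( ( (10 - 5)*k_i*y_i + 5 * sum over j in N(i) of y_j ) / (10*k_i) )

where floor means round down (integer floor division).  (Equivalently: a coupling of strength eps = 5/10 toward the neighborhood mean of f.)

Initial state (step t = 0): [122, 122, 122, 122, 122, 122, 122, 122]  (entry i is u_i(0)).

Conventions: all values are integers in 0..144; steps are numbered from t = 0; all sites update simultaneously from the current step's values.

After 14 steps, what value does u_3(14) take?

Answer: u_3(14) = 30

Derivation:
t=0: [122, 122, 122, 122, 122, 122, 122, 122]
t=1: [34, 34, 34, 34, 34, 34, 34, 34]
t=2: [111, 111, 111, 111, 111, 111, 111, 111]
t=3: [42, 42, 42, 42, 42, 42, 42, 42]
t=4: [133, 133, 133, 133, 133, 133, 133, 133]
t=5: [27, 27, 27, 27, 27, 27, 27, 27]
t=6: [93, 93, 93, 93, 93, 93, 93, 93]
t=7: [54, 54, 54, 54, 54, 54, 54, 54]
t=8: [20, 20, 20, 20, 20, 20, 20, 20]
t=9: [74, 74, 74, 74, 74, 74, 74, 74]
t=10: [66, 66, 66, 66, 66, 66, 66, 66]
t=11: [52, 52, 52, 52, 52, 52, 52, 52]
t=12: [14, 14, 14, 14, 14, 14, 14, 14]
t=13: [58, 58, 58, 58, 58, 58, 58, 58]
t=14: [30, 30, 30, 30, 30, 30, 30, 30]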